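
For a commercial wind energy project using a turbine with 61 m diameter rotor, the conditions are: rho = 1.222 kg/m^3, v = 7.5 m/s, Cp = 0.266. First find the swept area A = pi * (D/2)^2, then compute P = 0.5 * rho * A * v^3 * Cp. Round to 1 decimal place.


Step 1 -- Compute swept area:
  A = pi * (D/2)^2 = pi * (61/2)^2 = 2922.47 m^2
Step 2 -- Apply wind power equation:
  P = 0.5 * rho * A * v^3 * Cp
  v^3 = 7.5^3 = 421.875
  P = 0.5 * 1.222 * 2922.47 * 421.875 * 0.266
  P = 200380.8 W

200380.8


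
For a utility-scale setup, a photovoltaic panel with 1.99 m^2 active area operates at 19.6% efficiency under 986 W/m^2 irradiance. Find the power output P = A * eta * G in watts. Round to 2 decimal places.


Use the solar power formula P = A * eta * G.
Given: A = 1.99 m^2, eta = 0.196, G = 986 W/m^2
P = 1.99 * 0.196 * 986
P = 384.58 W

384.58


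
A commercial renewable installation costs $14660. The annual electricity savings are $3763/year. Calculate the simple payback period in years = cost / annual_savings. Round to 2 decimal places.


Simple payback period = initial cost / annual savings
Payback = 14660 / 3763
Payback = 3.90 years

3.90


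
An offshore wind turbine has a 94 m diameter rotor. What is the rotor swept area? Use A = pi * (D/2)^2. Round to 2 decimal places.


Compute the rotor radius:
  r = D / 2 = 94 / 2 = 47.0 m
Calculate swept area:
  A = pi * r^2 = pi * 47.0^2
  A = 6939.78 m^2

6939.78


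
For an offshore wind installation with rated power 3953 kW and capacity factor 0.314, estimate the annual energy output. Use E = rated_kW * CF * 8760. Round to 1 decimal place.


Annual energy = rated_kW * capacity_factor * hours_per_year
Given: P_rated = 3953 kW, CF = 0.314, hours = 8760
E = 3953 * 0.314 * 8760
E = 10873279.9 kWh

10873279.9


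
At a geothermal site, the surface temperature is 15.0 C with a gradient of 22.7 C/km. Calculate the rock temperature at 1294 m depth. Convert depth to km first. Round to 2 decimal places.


Convert depth to km: 1294 / 1000 = 1.294 km
Temperature increase = gradient * depth_km = 22.7 * 1.294 = 29.37 C
Temperature at depth = T_surface + delta_T = 15.0 + 29.37
T = 44.37 C

44.37


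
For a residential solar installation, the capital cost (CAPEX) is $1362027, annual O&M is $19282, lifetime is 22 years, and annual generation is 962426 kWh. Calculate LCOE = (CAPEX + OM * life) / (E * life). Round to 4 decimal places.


Total cost = CAPEX + OM * lifetime = 1362027 + 19282 * 22 = 1362027 + 424204 = 1786231
Total generation = annual * lifetime = 962426 * 22 = 21173372 kWh
LCOE = 1786231 / 21173372
LCOE = 0.0844 $/kWh

0.0844


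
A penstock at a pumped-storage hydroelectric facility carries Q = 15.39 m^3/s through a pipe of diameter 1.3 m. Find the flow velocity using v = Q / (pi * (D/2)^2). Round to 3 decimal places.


Compute pipe cross-sectional area:
  A = pi * (D/2)^2 = pi * (1.3/2)^2 = 1.3273 m^2
Calculate velocity:
  v = Q / A = 15.39 / 1.3273
  v = 11.595 m/s

11.595


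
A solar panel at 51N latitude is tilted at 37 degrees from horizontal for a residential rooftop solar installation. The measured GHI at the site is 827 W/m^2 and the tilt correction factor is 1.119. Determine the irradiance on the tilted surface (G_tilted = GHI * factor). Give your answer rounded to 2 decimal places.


Identify the given values:
  GHI = 827 W/m^2, tilt correction factor = 1.119
Apply the formula G_tilted = GHI * factor:
  G_tilted = 827 * 1.119
  G_tilted = 925.41 W/m^2

925.41


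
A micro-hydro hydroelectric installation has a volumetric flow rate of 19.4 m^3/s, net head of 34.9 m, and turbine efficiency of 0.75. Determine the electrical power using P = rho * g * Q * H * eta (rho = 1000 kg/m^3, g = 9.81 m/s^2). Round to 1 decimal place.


Apply the hydropower formula P = rho * g * Q * H * eta
rho * g = 1000 * 9.81 = 9810.0
P = 9810.0 * 19.4 * 34.9 * 0.75
P = 4981469.0 W

4981469.0


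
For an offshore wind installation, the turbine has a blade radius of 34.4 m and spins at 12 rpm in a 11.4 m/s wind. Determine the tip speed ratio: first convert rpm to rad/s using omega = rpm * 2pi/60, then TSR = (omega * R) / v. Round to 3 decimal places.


Convert rotational speed to rad/s:
  omega = 12 * 2 * pi / 60 = 1.2566 rad/s
Compute tip speed:
  v_tip = omega * R = 1.2566 * 34.4 = 43.228 m/s
Tip speed ratio:
  TSR = v_tip / v_wind = 43.228 / 11.4 = 3.792

3.792


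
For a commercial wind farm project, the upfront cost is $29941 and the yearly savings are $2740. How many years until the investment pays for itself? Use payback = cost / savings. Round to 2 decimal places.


Simple payback period = initial cost / annual savings
Payback = 29941 / 2740
Payback = 10.93 years

10.93


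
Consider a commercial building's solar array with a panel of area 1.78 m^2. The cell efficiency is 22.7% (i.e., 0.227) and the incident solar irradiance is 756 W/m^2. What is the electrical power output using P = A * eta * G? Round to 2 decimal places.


Use the solar power formula P = A * eta * G.
Given: A = 1.78 m^2, eta = 0.227, G = 756 W/m^2
P = 1.78 * 0.227 * 756
P = 305.47 W

305.47


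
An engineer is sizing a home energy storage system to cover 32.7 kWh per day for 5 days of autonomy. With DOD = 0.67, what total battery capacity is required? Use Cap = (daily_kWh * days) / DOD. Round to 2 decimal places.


Total energy needed = daily * days = 32.7 * 5 = 163.5 kWh
Account for depth of discharge:
  Cap = total_energy / DOD = 163.5 / 0.67
  Cap = 244.03 kWh

244.03


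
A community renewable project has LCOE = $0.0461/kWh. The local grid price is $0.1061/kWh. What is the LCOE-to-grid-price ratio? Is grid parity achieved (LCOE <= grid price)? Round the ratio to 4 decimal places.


Compare LCOE to grid price:
  LCOE = $0.0461/kWh, Grid price = $0.1061/kWh
  Ratio = LCOE / grid_price = 0.0461 / 0.1061 = 0.4345
  Grid parity achieved (ratio <= 1)? yes

0.4345


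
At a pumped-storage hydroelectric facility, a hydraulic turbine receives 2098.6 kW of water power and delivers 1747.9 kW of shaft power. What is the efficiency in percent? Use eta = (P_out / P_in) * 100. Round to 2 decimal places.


Turbine efficiency = (output power / input power) * 100
eta = (1747.9 / 2098.6) * 100
eta = 83.29%

83.29


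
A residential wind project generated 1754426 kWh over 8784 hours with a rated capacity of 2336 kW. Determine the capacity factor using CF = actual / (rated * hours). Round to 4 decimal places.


Capacity factor = actual output / maximum possible output
Maximum possible = rated * hours = 2336 * 8784 = 20519424 kWh
CF = 1754426 / 20519424
CF = 0.0855

0.0855


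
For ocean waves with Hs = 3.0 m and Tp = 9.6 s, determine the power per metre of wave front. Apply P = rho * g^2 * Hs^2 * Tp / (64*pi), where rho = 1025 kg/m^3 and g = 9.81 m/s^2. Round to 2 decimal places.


Apply wave power formula:
  g^2 = 9.81^2 = 96.2361
  Hs^2 = 3.0^2 = 9.0
  Numerator = rho * g^2 * Hs^2 * Tp = 1025 * 96.2361 * 9.0 * 9.6 = 8522669.02
  Denominator = 64 * pi = 201.0619
  P = 8522669.02 / 201.0619 = 42388.28 W/m

42388.28


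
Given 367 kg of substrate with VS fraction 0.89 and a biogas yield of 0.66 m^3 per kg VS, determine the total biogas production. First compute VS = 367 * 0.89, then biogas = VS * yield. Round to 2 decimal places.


Compute volatile solids:
  VS = mass * VS_fraction = 367 * 0.89 = 326.63 kg
Calculate biogas volume:
  Biogas = VS * specific_yield = 326.63 * 0.66
  Biogas = 215.58 m^3

215.58


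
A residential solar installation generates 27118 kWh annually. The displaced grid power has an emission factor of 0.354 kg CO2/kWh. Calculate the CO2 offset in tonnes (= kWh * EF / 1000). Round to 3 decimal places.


CO2 offset in kg = generation * emission_factor
CO2 offset = 27118 * 0.354 = 9599.77 kg
Convert to tonnes:
  CO2 offset = 9599.77 / 1000 = 9.600 tonnes

9.600


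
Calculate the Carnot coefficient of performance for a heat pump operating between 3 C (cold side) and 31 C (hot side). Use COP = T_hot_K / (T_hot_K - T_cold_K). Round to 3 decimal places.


Convert to Kelvin:
  T_hot = 31 + 273.15 = 304.15 K
  T_cold = 3 + 273.15 = 276.15 K
Apply Carnot COP formula:
  COP = T_hot_K / (T_hot_K - T_cold_K) = 304.15 / 28.0
  COP = 10.863

10.863


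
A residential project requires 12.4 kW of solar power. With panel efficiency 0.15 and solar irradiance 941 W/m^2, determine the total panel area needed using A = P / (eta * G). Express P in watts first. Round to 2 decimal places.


Convert target power to watts: P = 12.4 * 1000 = 12400.0 W
Compute denominator: eta * G = 0.15 * 941 = 141.15
Required area A = P / (eta * G) = 12400.0 / 141.15
A = 87.85 m^2

87.85


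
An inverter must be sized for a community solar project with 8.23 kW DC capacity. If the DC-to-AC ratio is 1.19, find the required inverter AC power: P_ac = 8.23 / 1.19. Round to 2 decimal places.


The inverter AC capacity is determined by the DC/AC ratio.
Given: P_dc = 8.23 kW, DC/AC ratio = 1.19
P_ac = P_dc / ratio = 8.23 / 1.19
P_ac = 6.92 kW

6.92


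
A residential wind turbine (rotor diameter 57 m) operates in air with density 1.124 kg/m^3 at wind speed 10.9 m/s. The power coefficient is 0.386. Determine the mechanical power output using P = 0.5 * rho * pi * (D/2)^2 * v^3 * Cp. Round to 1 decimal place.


Step 1 -- Compute swept area:
  A = pi * (D/2)^2 = pi * (57/2)^2 = 2551.76 m^2
Step 2 -- Apply wind power equation:
  P = 0.5 * rho * A * v^3 * Cp
  v^3 = 10.9^3 = 1295.029
  P = 0.5 * 1.124 * 2551.76 * 1295.029 * 0.386
  P = 716873.8 W

716873.8


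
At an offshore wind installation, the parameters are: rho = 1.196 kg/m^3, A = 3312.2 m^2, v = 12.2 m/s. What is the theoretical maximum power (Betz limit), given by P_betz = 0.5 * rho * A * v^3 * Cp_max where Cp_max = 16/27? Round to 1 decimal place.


The Betz coefficient Cp_max = 16/27 = 0.5926
v^3 = 12.2^3 = 1815.848
P_betz = 0.5 * rho * A * v^3 * Cp_max
P_betz = 0.5 * 1.196 * 3312.2 * 1815.848 * 0.5926
P_betz = 2131343.5 W

2131343.5


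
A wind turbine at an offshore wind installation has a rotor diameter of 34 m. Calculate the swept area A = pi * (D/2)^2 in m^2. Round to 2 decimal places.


Compute the rotor radius:
  r = D / 2 = 34 / 2 = 17.0 m
Calculate swept area:
  A = pi * r^2 = pi * 17.0^2
  A = 907.92 m^2

907.92


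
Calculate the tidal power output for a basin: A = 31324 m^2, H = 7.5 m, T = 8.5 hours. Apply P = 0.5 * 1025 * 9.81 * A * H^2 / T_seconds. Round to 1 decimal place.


Convert period to seconds: T = 8.5 * 3600 = 30600.0 s
H^2 = 7.5^2 = 56.25
P = 0.5 * rho * g * A * H^2 / T
P = 0.5 * 1025 * 9.81 * 31324 * 56.25 / 30600.0
P = 289495.1 W

289495.1


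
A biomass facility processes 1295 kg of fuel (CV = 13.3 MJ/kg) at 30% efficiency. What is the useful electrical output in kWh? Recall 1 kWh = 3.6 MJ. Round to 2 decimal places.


Total energy = mass * CV = 1295 * 13.3 = 17223.5 MJ
Useful energy = total * eta = 17223.5 * 0.3 = 5167.05 MJ
Convert to kWh: 5167.05 / 3.6
Useful energy = 1435.29 kWh

1435.29


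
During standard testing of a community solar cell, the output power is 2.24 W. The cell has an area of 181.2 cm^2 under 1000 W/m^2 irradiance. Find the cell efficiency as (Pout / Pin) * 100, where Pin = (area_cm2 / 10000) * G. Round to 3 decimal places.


First compute the input power:
  Pin = area_cm2 / 10000 * G = 181.2 / 10000 * 1000 = 18.12 W
Then compute efficiency:
  Efficiency = (Pout / Pin) * 100 = (2.24 / 18.12) * 100
  Efficiency = 12.362%

12.362


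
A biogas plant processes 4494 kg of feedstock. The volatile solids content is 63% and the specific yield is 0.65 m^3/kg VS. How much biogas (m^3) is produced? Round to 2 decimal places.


Compute volatile solids:
  VS = mass * VS_fraction = 4494 * 0.63 = 2831.22 kg
Calculate biogas volume:
  Biogas = VS * specific_yield = 2831.22 * 0.65
  Biogas = 1840.29 m^3

1840.29


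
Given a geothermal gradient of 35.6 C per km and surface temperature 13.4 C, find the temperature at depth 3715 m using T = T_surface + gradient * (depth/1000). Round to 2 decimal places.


Convert depth to km: 3715 / 1000 = 3.715 km
Temperature increase = gradient * depth_km = 35.6 * 3.715 = 132.25 C
Temperature at depth = T_surface + delta_T = 13.4 + 132.25
T = 145.65 C

145.65


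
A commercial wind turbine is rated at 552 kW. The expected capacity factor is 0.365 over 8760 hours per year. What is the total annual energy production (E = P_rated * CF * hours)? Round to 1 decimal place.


Annual energy = rated_kW * capacity_factor * hours_per_year
Given: P_rated = 552 kW, CF = 0.365, hours = 8760
E = 552 * 0.365 * 8760
E = 1764964.8 kWh

1764964.8


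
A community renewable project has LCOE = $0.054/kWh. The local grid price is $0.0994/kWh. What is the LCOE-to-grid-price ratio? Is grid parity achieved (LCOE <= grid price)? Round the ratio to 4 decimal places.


Compare LCOE to grid price:
  LCOE = $0.054/kWh, Grid price = $0.0994/kWh
  Ratio = LCOE / grid_price = 0.054 / 0.0994 = 0.5433
  Grid parity achieved (ratio <= 1)? yes

0.5433


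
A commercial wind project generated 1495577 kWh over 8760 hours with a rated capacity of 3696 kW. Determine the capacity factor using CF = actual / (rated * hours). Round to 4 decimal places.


Capacity factor = actual output / maximum possible output
Maximum possible = rated * hours = 3696 * 8760 = 32376960 kWh
CF = 1495577 / 32376960
CF = 0.0462

0.0462


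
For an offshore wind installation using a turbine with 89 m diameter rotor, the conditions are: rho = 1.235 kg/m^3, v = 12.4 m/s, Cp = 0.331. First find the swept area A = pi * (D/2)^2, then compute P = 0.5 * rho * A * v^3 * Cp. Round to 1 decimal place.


Step 1 -- Compute swept area:
  A = pi * (D/2)^2 = pi * (89/2)^2 = 6221.14 m^2
Step 2 -- Apply wind power equation:
  P = 0.5 * rho * A * v^3 * Cp
  v^3 = 12.4^3 = 1906.624
  P = 0.5 * 1.235 * 6221.14 * 1906.624 * 0.331
  P = 2424375.6 W

2424375.6


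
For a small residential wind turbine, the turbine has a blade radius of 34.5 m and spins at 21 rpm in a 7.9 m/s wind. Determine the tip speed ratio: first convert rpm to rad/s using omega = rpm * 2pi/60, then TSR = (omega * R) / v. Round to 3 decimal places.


Convert rotational speed to rad/s:
  omega = 21 * 2 * pi / 60 = 2.1991 rad/s
Compute tip speed:
  v_tip = omega * R = 2.1991 * 34.5 = 75.869 m/s
Tip speed ratio:
  TSR = v_tip / v_wind = 75.869 / 7.9 = 9.604

9.604


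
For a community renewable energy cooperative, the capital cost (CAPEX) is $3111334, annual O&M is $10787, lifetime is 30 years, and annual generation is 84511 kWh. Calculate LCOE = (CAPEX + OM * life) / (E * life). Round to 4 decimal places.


Total cost = CAPEX + OM * lifetime = 3111334 + 10787 * 30 = 3111334 + 323610 = 3434944
Total generation = annual * lifetime = 84511 * 30 = 2535330 kWh
LCOE = 3434944 / 2535330
LCOE = 1.3548 $/kWh

1.3548


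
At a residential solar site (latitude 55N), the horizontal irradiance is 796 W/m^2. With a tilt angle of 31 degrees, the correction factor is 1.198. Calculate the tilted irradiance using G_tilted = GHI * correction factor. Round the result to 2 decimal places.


Identify the given values:
  GHI = 796 W/m^2, tilt correction factor = 1.198
Apply the formula G_tilted = GHI * factor:
  G_tilted = 796 * 1.198
  G_tilted = 953.61 W/m^2

953.61


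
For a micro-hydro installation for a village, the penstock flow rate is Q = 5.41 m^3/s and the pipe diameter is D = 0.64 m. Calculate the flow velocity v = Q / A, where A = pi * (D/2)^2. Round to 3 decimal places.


Compute pipe cross-sectional area:
  A = pi * (D/2)^2 = pi * (0.64/2)^2 = 0.3217 m^2
Calculate velocity:
  v = Q / A = 5.41 / 0.3217
  v = 16.817 m/s

16.817


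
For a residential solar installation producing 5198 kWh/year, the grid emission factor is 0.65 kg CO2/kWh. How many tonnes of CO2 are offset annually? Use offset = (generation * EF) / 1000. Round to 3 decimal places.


CO2 offset in kg = generation * emission_factor
CO2 offset = 5198 * 0.65 = 3378.7 kg
Convert to tonnes:
  CO2 offset = 3378.7 / 1000 = 3.379 tonnes

3.379


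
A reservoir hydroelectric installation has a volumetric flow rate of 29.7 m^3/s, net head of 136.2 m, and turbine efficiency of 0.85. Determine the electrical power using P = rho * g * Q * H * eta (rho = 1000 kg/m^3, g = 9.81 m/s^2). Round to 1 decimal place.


Apply the hydropower formula P = rho * g * Q * H * eta
rho * g = 1000 * 9.81 = 9810.0
P = 9810.0 * 29.7 * 136.2 * 0.85
P = 33730399.9 W

33730399.9


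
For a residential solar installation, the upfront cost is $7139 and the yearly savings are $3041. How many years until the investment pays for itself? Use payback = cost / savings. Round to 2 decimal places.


Simple payback period = initial cost / annual savings
Payback = 7139 / 3041
Payback = 2.35 years

2.35


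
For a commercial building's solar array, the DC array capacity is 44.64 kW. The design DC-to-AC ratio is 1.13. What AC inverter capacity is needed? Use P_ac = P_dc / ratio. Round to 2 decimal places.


The inverter AC capacity is determined by the DC/AC ratio.
Given: P_dc = 44.64 kW, DC/AC ratio = 1.13
P_ac = P_dc / ratio = 44.64 / 1.13
P_ac = 39.50 kW

39.50


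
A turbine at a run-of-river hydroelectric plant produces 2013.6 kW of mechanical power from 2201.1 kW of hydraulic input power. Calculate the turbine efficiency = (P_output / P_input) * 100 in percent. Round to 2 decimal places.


Turbine efficiency = (output power / input power) * 100
eta = (2013.6 / 2201.1) * 100
eta = 91.48%

91.48


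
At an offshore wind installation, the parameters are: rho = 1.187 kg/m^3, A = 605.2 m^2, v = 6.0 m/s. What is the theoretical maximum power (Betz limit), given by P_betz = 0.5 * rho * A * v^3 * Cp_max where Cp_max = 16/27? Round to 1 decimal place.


The Betz coefficient Cp_max = 16/27 = 0.5926
v^3 = 6.0^3 = 216.0
P_betz = 0.5 * rho * A * v^3 * Cp_max
P_betz = 0.5 * 1.187 * 605.2 * 216.0 * 0.5926
P_betz = 45975.8 W

45975.8


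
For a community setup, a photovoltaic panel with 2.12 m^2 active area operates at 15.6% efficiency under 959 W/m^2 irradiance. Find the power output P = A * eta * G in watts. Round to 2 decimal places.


Use the solar power formula P = A * eta * G.
Given: A = 2.12 m^2, eta = 0.156, G = 959 W/m^2
P = 2.12 * 0.156 * 959
P = 317.16 W

317.16


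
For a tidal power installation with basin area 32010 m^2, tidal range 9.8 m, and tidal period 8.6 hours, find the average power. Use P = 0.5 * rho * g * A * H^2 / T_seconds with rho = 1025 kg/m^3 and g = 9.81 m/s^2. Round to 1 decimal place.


Convert period to seconds: T = 8.6 * 3600 = 30960.0 s
H^2 = 9.8^2 = 96.04
P = 0.5 * rho * g * A * H^2 / T
P = 0.5 * 1025 * 9.81 * 32010 * 96.04 / 30960.0
P = 499228.9 W

499228.9


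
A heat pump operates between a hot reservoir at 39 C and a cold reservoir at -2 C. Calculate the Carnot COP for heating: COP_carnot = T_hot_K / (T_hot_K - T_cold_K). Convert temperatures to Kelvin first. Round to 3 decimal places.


Convert to Kelvin:
  T_hot = 39 + 273.15 = 312.15 K
  T_cold = -2 + 273.15 = 271.15 K
Apply Carnot COP formula:
  COP = T_hot_K / (T_hot_K - T_cold_K) = 312.15 / 41.0
  COP = 7.613

7.613


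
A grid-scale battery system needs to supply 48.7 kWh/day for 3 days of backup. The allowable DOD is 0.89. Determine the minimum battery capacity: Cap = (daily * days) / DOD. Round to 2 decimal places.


Total energy needed = daily * days = 48.7 * 3 = 146.1 kWh
Account for depth of discharge:
  Cap = total_energy / DOD = 146.1 / 0.89
  Cap = 164.16 kWh

164.16


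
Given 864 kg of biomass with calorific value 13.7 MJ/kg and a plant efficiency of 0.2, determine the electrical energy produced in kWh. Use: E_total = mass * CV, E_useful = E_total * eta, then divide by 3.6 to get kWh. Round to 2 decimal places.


Total energy = mass * CV = 864 * 13.7 = 11836.8 MJ
Useful energy = total * eta = 11836.8 * 0.2 = 2367.36 MJ
Convert to kWh: 2367.36 / 3.6
Useful energy = 657.60 kWh

657.60


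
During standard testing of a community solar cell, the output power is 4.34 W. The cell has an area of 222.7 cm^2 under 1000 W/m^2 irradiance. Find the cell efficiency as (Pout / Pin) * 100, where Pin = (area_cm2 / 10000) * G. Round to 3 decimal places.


First compute the input power:
  Pin = area_cm2 / 10000 * G = 222.7 / 10000 * 1000 = 22.27 W
Then compute efficiency:
  Efficiency = (Pout / Pin) * 100 = (4.34 / 22.27) * 100
  Efficiency = 19.488%

19.488


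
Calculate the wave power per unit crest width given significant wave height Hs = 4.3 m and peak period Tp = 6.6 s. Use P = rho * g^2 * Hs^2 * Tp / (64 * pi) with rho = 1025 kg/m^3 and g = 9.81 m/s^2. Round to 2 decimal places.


Apply wave power formula:
  g^2 = 9.81^2 = 96.2361
  Hs^2 = 4.3^2 = 18.49
  Numerator = rho * g^2 * Hs^2 * Tp = 1025 * 96.2361 * 18.49 * 6.6 = 12037678.13
  Denominator = 64 * pi = 201.0619
  P = 12037678.13 / 201.0619 = 59870.50 W/m

59870.50


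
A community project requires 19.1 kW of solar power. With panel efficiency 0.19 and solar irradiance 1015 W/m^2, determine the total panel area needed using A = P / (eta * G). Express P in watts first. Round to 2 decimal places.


Convert target power to watts: P = 19.1 * 1000 = 19100.0 W
Compute denominator: eta * G = 0.19 * 1015 = 192.85
Required area A = P / (eta * G) = 19100.0 / 192.85
A = 99.04 m^2

99.04


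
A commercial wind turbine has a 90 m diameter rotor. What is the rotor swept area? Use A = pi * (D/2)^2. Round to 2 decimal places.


Compute the rotor radius:
  r = D / 2 = 90 / 2 = 45.0 m
Calculate swept area:
  A = pi * r^2 = pi * 45.0^2
  A = 6361.73 m^2

6361.73


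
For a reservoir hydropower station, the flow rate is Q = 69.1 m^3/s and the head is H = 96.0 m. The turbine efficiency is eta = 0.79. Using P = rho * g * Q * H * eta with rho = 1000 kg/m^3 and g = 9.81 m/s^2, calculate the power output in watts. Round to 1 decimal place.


Apply the hydropower formula P = rho * g * Q * H * eta
rho * g = 1000 * 9.81 = 9810.0
P = 9810.0 * 69.1 * 96.0 * 0.79
P = 51409736.6 W

51409736.6


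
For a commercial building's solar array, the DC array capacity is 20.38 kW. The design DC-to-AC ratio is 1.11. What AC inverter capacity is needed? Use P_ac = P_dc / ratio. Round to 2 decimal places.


The inverter AC capacity is determined by the DC/AC ratio.
Given: P_dc = 20.38 kW, DC/AC ratio = 1.11
P_ac = P_dc / ratio = 20.38 / 1.11
P_ac = 18.36 kW

18.36


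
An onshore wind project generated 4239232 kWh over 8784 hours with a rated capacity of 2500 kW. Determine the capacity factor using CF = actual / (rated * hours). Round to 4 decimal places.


Capacity factor = actual output / maximum possible output
Maximum possible = rated * hours = 2500 * 8784 = 21960000 kWh
CF = 4239232 / 21960000
CF = 0.1930

0.1930


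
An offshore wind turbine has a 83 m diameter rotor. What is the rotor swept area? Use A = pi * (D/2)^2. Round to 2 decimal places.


Compute the rotor radius:
  r = D / 2 = 83 / 2 = 41.5 m
Calculate swept area:
  A = pi * r^2 = pi * 41.5^2
  A = 5410.61 m^2

5410.61


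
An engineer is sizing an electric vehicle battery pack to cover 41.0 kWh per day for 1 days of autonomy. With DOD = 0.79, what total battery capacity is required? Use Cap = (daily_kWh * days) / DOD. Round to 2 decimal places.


Total energy needed = daily * days = 41.0 * 1 = 41.0 kWh
Account for depth of discharge:
  Cap = total_energy / DOD = 41.0 / 0.79
  Cap = 51.90 kWh

51.90


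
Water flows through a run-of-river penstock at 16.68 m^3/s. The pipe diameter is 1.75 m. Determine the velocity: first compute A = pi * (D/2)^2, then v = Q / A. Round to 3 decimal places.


Compute pipe cross-sectional area:
  A = pi * (D/2)^2 = pi * (1.75/2)^2 = 2.4053 m^2
Calculate velocity:
  v = Q / A = 16.68 / 2.4053
  v = 6.935 m/s

6.935


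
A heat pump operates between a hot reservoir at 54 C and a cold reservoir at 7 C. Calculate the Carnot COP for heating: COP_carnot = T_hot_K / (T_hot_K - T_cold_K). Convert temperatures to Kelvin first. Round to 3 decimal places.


Convert to Kelvin:
  T_hot = 54 + 273.15 = 327.15 K
  T_cold = 7 + 273.15 = 280.15 K
Apply Carnot COP formula:
  COP = T_hot_K / (T_hot_K - T_cold_K) = 327.15 / 47.0
  COP = 6.961

6.961


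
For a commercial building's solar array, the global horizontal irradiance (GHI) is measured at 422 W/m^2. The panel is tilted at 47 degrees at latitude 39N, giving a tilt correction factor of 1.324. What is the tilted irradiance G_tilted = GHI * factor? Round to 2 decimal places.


Identify the given values:
  GHI = 422 W/m^2, tilt correction factor = 1.324
Apply the formula G_tilted = GHI * factor:
  G_tilted = 422 * 1.324
  G_tilted = 558.73 W/m^2

558.73


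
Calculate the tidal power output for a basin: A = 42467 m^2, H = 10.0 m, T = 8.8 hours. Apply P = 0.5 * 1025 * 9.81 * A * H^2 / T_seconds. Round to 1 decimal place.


Convert period to seconds: T = 8.8 * 3600 = 31680.0 s
H^2 = 10.0^2 = 100.0
P = 0.5 * rho * g * A * H^2 / T
P = 0.5 * 1025 * 9.81 * 42467 * 100.0 / 31680.0
P = 673952.5 W

673952.5


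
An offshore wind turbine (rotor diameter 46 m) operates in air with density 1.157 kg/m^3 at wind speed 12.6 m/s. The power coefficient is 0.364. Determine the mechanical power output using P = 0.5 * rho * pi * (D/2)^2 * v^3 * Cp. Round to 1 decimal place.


Step 1 -- Compute swept area:
  A = pi * (D/2)^2 = pi * (46/2)^2 = 1661.9 m^2
Step 2 -- Apply wind power equation:
  P = 0.5 * rho * A * v^3 * Cp
  v^3 = 12.6^3 = 2000.376
  P = 0.5 * 1.157 * 1661.9 * 2000.376 * 0.364
  P = 700038.5 W

700038.5


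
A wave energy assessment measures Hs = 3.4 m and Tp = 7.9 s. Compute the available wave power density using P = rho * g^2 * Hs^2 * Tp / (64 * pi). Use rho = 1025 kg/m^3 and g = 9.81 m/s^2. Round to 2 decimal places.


Apply wave power formula:
  g^2 = 9.81^2 = 96.2361
  Hs^2 = 3.4^2 = 11.56
  Numerator = rho * g^2 * Hs^2 * Tp = 1025 * 96.2361 * 11.56 * 7.9 = 9008382.24
  Denominator = 64 * pi = 201.0619
  P = 9008382.24 / 201.0619 = 44804.02 W/m

44804.02


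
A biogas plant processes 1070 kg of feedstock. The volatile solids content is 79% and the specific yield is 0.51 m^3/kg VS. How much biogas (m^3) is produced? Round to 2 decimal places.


Compute volatile solids:
  VS = mass * VS_fraction = 1070 * 0.79 = 845.3 kg
Calculate biogas volume:
  Biogas = VS * specific_yield = 845.3 * 0.51
  Biogas = 431.10 m^3

431.10


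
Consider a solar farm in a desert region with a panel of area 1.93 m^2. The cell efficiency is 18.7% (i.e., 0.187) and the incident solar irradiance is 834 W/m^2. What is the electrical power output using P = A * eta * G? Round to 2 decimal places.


Use the solar power formula P = A * eta * G.
Given: A = 1.93 m^2, eta = 0.187, G = 834 W/m^2
P = 1.93 * 0.187 * 834
P = 301.00 W

301.00


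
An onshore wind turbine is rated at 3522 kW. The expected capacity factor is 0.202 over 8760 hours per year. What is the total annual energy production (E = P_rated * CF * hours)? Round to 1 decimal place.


Annual energy = rated_kW * capacity_factor * hours_per_year
Given: P_rated = 3522 kW, CF = 0.202, hours = 8760
E = 3522 * 0.202 * 8760
E = 6232249.4 kWh

6232249.4


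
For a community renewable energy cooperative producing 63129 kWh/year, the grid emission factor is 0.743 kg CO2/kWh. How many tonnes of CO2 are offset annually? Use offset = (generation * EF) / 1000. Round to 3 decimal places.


CO2 offset in kg = generation * emission_factor
CO2 offset = 63129 * 0.743 = 46904.85 kg
Convert to tonnes:
  CO2 offset = 46904.85 / 1000 = 46.905 tonnes

46.905


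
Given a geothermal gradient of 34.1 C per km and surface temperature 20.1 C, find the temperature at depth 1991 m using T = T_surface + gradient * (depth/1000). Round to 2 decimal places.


Convert depth to km: 1991 / 1000 = 1.991 km
Temperature increase = gradient * depth_km = 34.1 * 1.991 = 67.89 C
Temperature at depth = T_surface + delta_T = 20.1 + 67.89
T = 87.99 C

87.99


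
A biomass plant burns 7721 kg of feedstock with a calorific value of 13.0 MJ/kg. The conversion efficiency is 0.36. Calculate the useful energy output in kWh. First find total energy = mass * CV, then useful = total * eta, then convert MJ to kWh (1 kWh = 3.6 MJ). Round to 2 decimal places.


Total energy = mass * CV = 7721 * 13.0 = 100373.0 MJ
Useful energy = total * eta = 100373.0 * 0.36 = 36134.28 MJ
Convert to kWh: 36134.28 / 3.6
Useful energy = 10037.30 kWh

10037.30


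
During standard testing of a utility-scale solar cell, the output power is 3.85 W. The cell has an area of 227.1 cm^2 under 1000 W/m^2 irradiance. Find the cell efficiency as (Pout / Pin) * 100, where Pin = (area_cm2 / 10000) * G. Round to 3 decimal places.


First compute the input power:
  Pin = area_cm2 / 10000 * G = 227.1 / 10000 * 1000 = 22.71 W
Then compute efficiency:
  Efficiency = (Pout / Pin) * 100 = (3.85 / 22.71) * 100
  Efficiency = 16.953%

16.953


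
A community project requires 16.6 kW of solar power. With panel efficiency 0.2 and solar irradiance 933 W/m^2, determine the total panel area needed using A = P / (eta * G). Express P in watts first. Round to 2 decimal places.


Convert target power to watts: P = 16.6 * 1000 = 16600.0 W
Compute denominator: eta * G = 0.2 * 933 = 186.6
Required area A = P / (eta * G) = 16600.0 / 186.6
A = 88.96 m^2

88.96


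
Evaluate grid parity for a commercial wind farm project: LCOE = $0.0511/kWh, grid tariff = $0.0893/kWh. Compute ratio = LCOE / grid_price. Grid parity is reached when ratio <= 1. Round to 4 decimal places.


Compare LCOE to grid price:
  LCOE = $0.0511/kWh, Grid price = $0.0893/kWh
  Ratio = LCOE / grid_price = 0.0511 / 0.0893 = 0.5722
  Grid parity achieved (ratio <= 1)? yes

0.5722


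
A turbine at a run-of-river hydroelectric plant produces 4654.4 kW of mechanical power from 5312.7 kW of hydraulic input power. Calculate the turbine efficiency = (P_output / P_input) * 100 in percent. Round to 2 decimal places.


Turbine efficiency = (output power / input power) * 100
eta = (4654.4 / 5312.7) * 100
eta = 87.61%

87.61


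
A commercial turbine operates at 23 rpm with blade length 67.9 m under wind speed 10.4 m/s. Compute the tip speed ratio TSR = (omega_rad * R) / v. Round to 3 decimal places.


Convert rotational speed to rad/s:
  omega = 23 * 2 * pi / 60 = 2.4086 rad/s
Compute tip speed:
  v_tip = omega * R = 2.4086 * 67.9 = 163.541 m/s
Tip speed ratio:
  TSR = v_tip / v_wind = 163.541 / 10.4 = 15.725

15.725


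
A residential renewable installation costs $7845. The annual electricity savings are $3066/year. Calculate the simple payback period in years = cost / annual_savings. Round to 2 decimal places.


Simple payback period = initial cost / annual savings
Payback = 7845 / 3066
Payback = 2.56 years

2.56


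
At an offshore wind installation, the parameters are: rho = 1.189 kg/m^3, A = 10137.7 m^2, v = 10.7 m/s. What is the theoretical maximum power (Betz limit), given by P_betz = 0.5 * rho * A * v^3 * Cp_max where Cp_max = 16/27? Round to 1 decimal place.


The Betz coefficient Cp_max = 16/27 = 0.5926
v^3 = 10.7^3 = 1225.043
P_betz = 0.5 * rho * A * v^3 * Cp_max
P_betz = 0.5 * 1.189 * 10137.7 * 1225.043 * 0.5926
P_betz = 4375209.4 W

4375209.4


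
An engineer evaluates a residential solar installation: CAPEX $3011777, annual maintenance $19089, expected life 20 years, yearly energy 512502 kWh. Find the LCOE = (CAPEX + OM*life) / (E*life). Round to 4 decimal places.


Total cost = CAPEX + OM * lifetime = 3011777 + 19089 * 20 = 3011777 + 381780 = 3393557
Total generation = annual * lifetime = 512502 * 20 = 10250040 kWh
LCOE = 3393557 / 10250040
LCOE = 0.3311 $/kWh

0.3311


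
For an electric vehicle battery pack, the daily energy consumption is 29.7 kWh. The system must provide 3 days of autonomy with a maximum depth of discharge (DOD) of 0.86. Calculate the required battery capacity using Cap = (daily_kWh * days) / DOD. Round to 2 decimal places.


Total energy needed = daily * days = 29.7 * 3 = 89.1 kWh
Account for depth of discharge:
  Cap = total_energy / DOD = 89.1 / 0.86
  Cap = 103.60 kWh

103.60


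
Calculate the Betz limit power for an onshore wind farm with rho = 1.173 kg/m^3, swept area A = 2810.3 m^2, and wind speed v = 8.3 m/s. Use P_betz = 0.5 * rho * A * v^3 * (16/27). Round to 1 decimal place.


The Betz coefficient Cp_max = 16/27 = 0.5926
v^3 = 8.3^3 = 571.787
P_betz = 0.5 * rho * A * v^3 * Cp_max
P_betz = 0.5 * 1.173 * 2810.3 * 571.787 * 0.5926
P_betz = 558484.6 W

558484.6


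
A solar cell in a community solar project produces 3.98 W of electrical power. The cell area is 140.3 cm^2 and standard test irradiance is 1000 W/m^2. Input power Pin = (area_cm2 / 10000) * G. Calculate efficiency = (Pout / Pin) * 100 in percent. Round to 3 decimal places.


First compute the input power:
  Pin = area_cm2 / 10000 * G = 140.3 / 10000 * 1000 = 14.03 W
Then compute efficiency:
  Efficiency = (Pout / Pin) * 100 = (3.98 / 14.03) * 100
  Efficiency = 28.368%

28.368


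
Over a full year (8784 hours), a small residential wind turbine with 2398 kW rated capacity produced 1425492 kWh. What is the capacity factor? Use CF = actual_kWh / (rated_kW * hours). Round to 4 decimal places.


Capacity factor = actual output / maximum possible output
Maximum possible = rated * hours = 2398 * 8784 = 21064032 kWh
CF = 1425492 / 21064032
CF = 0.0677

0.0677


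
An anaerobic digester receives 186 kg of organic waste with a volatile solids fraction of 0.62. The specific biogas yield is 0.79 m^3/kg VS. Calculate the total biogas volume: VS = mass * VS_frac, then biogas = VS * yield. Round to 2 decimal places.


Compute volatile solids:
  VS = mass * VS_fraction = 186 * 0.62 = 115.32 kg
Calculate biogas volume:
  Biogas = VS * specific_yield = 115.32 * 0.79
  Biogas = 91.10 m^3

91.10


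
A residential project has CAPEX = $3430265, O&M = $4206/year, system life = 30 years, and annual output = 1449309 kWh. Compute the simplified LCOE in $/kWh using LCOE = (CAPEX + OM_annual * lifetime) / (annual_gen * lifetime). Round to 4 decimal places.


Total cost = CAPEX + OM * lifetime = 3430265 + 4206 * 30 = 3430265 + 126180 = 3556445
Total generation = annual * lifetime = 1449309 * 30 = 43479270 kWh
LCOE = 3556445 / 43479270
LCOE = 0.0818 $/kWh

0.0818


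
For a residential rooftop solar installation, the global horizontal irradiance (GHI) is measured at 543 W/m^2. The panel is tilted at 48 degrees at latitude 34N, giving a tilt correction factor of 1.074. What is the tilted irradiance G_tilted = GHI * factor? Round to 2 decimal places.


Identify the given values:
  GHI = 543 W/m^2, tilt correction factor = 1.074
Apply the formula G_tilted = GHI * factor:
  G_tilted = 543 * 1.074
  G_tilted = 583.18 W/m^2

583.18


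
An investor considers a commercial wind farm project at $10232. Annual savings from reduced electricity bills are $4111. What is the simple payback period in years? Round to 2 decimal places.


Simple payback period = initial cost / annual savings
Payback = 10232 / 4111
Payback = 2.49 years

2.49


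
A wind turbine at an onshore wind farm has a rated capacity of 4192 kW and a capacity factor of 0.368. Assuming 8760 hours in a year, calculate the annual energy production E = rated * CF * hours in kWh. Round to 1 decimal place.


Annual energy = rated_kW * capacity_factor * hours_per_year
Given: P_rated = 4192 kW, CF = 0.368, hours = 8760
E = 4192 * 0.368 * 8760
E = 13513666.6 kWh

13513666.6


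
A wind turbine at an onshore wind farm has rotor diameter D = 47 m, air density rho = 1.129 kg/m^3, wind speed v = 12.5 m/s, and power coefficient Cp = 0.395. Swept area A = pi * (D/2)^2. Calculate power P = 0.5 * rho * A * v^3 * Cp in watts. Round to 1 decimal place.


Step 1 -- Compute swept area:
  A = pi * (D/2)^2 = pi * (47/2)^2 = 1734.94 m^2
Step 2 -- Apply wind power equation:
  P = 0.5 * rho * A * v^3 * Cp
  v^3 = 12.5^3 = 1953.125
  P = 0.5 * 1.129 * 1734.94 * 1953.125 * 0.395
  P = 755573.4 W

755573.4


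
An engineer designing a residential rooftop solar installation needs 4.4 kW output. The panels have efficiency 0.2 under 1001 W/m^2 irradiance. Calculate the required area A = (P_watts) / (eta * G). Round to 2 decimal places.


Convert target power to watts: P = 4.4 * 1000 = 4400.0 W
Compute denominator: eta * G = 0.2 * 1001 = 200.2
Required area A = P / (eta * G) = 4400.0 / 200.2
A = 21.98 m^2

21.98


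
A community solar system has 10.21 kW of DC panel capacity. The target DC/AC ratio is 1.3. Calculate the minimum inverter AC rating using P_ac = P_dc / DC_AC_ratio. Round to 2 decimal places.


The inverter AC capacity is determined by the DC/AC ratio.
Given: P_dc = 10.21 kW, DC/AC ratio = 1.3
P_ac = P_dc / ratio = 10.21 / 1.3
P_ac = 7.85 kW

7.85


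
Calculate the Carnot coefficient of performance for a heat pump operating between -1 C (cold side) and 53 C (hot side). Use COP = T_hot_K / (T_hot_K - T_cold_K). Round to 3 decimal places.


Convert to Kelvin:
  T_hot = 53 + 273.15 = 326.15 K
  T_cold = -1 + 273.15 = 272.15 K
Apply Carnot COP formula:
  COP = T_hot_K / (T_hot_K - T_cold_K) = 326.15 / 54.0
  COP = 6.040

6.040


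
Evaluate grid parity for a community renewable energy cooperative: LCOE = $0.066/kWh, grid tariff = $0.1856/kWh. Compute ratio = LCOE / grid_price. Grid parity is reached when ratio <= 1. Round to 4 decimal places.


Compare LCOE to grid price:
  LCOE = $0.066/kWh, Grid price = $0.1856/kWh
  Ratio = LCOE / grid_price = 0.066 / 0.1856 = 0.3556
  Grid parity achieved (ratio <= 1)? yes

0.3556


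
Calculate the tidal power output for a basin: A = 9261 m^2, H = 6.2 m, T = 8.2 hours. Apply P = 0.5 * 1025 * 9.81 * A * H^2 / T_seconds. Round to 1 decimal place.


Convert period to seconds: T = 8.2 * 3600 = 29520.0 s
H^2 = 6.2^2 = 38.44
P = 0.5 * rho * g * A * H^2 / T
P = 0.5 * 1025 * 9.81 * 9261 * 38.44 / 29520.0
P = 60630.0 W

60630.0


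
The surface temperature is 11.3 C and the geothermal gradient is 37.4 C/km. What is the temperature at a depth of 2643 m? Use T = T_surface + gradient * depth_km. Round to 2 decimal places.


Convert depth to km: 2643 / 1000 = 2.643 km
Temperature increase = gradient * depth_km = 37.4 * 2.643 = 98.85 C
Temperature at depth = T_surface + delta_T = 11.3 + 98.85
T = 110.15 C

110.15


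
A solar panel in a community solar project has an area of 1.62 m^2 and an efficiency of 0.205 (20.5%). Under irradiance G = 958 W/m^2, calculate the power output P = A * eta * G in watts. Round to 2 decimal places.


Use the solar power formula P = A * eta * G.
Given: A = 1.62 m^2, eta = 0.205, G = 958 W/m^2
P = 1.62 * 0.205 * 958
P = 318.15 W

318.15


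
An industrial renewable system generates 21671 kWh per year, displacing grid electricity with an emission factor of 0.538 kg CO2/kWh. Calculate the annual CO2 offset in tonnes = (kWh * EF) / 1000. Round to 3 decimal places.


CO2 offset in kg = generation * emission_factor
CO2 offset = 21671 * 0.538 = 11659.0 kg
Convert to tonnes:
  CO2 offset = 11659.0 / 1000 = 11.659 tonnes

11.659


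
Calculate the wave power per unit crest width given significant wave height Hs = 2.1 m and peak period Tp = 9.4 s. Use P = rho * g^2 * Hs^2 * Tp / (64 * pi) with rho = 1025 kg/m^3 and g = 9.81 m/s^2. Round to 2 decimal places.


Apply wave power formula:
  g^2 = 9.81^2 = 96.2361
  Hs^2 = 2.1^2 = 4.41
  Numerator = rho * g^2 * Hs^2 * Tp = 1025 * 96.2361 * 4.41 * 9.4 = 4089105.57
  Denominator = 64 * pi = 201.0619
  P = 4089105.57 / 201.0619 = 20337.54 W/m

20337.54


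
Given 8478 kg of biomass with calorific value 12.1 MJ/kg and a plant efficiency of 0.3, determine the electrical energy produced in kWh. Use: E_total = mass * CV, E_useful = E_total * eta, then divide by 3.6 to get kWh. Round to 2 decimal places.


Total energy = mass * CV = 8478 * 12.1 = 102583.8 MJ
Useful energy = total * eta = 102583.8 * 0.3 = 30775.14 MJ
Convert to kWh: 30775.14 / 3.6
Useful energy = 8548.65 kWh

8548.65
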